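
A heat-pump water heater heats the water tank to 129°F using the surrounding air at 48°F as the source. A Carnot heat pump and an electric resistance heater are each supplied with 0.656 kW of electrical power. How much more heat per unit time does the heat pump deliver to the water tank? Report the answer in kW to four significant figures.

4.112 kW

In absolute terms T_C = 282.04 K and T_H = 327.04 K, so ΔT = 45.00 K.
COP_Carnot = T_H/ΔT = 327.04/45.00 = 7.268.
The heat pump delivers Q̇_H = COP × Ẇ = 4.768 kW; the resistance heater delivers Ẇ = 0.6560 kW.
Extra = (COP − 1)·Ẇ = 4.112 kW.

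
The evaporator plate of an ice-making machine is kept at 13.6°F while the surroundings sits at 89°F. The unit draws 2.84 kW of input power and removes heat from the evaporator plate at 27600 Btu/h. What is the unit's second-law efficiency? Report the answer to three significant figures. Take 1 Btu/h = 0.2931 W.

0.454

Converting, Q̇_C = 27600 Btu/h = 8.090 kW, so COP_actual = Q̇_C/Ẇ = 8.090/2.840 = 2.848.
In absolute terms T_C = 262.93 K and T_H = 304.82 K, so ΔT = 41.89 K.
COP_Carnot = T_C/ΔT = 262.93/41.89 = 6.277.
η_II = COP_actual/COP_Carnot = 2.848/6.277 = 0.4538.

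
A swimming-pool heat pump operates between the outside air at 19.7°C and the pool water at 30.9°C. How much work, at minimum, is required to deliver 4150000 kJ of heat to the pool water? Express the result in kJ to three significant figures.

153000 kJ

In absolute terms T_C = 292.85 K and T_H = 304.05 K, so ΔT = 11.20 K.
The reversible limit is COP_HP = T_H/ΔT = 27.15, so W_min = Q_H/COP = Q_H·ΔT/T_H.
W_min = 4150000 × 11.20/304.05 = 152900 kJ.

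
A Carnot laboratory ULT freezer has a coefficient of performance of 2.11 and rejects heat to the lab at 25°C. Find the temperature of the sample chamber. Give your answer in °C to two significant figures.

For a Carnot refrigerator COP_R = T_C/(T_H − T_C), so T_C = COP·T_H/(1 + COP).
With T_H = 298.15 K, T_C = 2.11 × 298.15/3.110 = 202.28 K.
Converting, 202.28 K = -70.87°C.

-71 °C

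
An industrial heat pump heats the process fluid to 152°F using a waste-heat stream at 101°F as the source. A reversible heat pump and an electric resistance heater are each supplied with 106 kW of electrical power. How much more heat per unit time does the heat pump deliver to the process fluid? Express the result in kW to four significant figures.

In absolute terms T_C = 311.48 K and T_H = 339.82 K, so ΔT = 28.33 K.
COP_Carnot = T_H/ΔT = 339.82/28.33 = 11.99.
The heat pump delivers Q̇_H = COP × Ẇ = 1271 kW; the resistance heater delivers Ẇ = 106.0 kW.
Extra = (COP − 1)·Ẇ = 1165 kW.

1165 kW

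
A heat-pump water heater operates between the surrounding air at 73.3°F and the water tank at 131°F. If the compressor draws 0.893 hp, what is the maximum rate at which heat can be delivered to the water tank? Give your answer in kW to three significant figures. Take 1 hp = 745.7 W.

In absolute terms T_C = 296.09 K and T_H = 328.15 K, so ΔT = 32.06 K.
COP_Carnot = T_H/ΔT = 328.15/32.06 = 10.24.
Q̇_max = COP_Carnot × Ẇ = 10.24 × 0.8930 hp = 9.142 hp = 6.817 kW.

6.82 kW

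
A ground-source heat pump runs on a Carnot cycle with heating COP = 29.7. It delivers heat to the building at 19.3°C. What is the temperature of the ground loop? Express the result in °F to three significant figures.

49.0 °F

COP_HP = T_H/(T_H − T_C) gives T_H − T_C = T_H/COP.
With T_H = 292.45 K, T_C = 292.45 × (1 − 1/29.7) = 282.60 K.
Converting, 282.60 K = 49.02°F.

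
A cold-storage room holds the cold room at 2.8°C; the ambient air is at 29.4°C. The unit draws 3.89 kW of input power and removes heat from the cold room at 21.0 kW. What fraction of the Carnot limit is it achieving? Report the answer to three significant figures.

COP_actual = Q̇_C/Ẇ = 21.00/3.890 = 5.398.
In absolute terms T_C = 275.95 K and T_H = 302.55 K, so ΔT = 26.60 K.
COP_Carnot = T_C/ΔT = 275.95/26.60 = 10.37.
η_II = COP_actual/COP_Carnot = 5.398/10.37 = 0.5204.

0.520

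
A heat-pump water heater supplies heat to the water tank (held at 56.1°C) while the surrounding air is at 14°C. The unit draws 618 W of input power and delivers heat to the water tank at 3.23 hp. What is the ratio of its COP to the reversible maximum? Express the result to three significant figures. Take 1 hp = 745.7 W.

0.498

Converting, Q̇_H = 3.230 hp = 2409 W, so COP_actual = Q̇_H/Ẇ = 2409/618.0 = 3.897.
In absolute terms T_C = 287.15 K and T_H = 329.25 K, so ΔT = 42.10 K.
COP_Carnot = T_H/ΔT = 329.25/42.10 = 7.821.
η_II = COP_actual/COP_Carnot = 3.897/7.821 = 0.4984.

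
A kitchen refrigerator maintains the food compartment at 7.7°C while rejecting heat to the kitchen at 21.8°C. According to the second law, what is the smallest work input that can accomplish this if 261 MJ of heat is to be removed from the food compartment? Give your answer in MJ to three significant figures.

In absolute terms T_C = 280.85 K and T_H = 294.95 K, so ΔT = 14.10 K.
The reversible limit is COP_R = T_C/ΔT = 19.92, so W_min = Q_C/COP = Q_C·ΔT/T_C.
W_min = 261.0 × 14.10/280.85 = 13.10 MJ.

13.1 MJ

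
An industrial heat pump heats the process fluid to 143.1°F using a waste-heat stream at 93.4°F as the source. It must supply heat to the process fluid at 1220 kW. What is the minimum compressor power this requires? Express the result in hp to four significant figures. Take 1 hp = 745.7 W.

In absolute terms T_C = 307.26 K and T_H = 334.87 K, so ΔT = 27.61 K.
COP_Carnot = T_H/ΔT = 334.87/27.61 = 12.13.
Ẇ_min = Q̇/COP_Carnot = 1220/12.13 = 100.6 kW = 134.9 hp.

134.9 hp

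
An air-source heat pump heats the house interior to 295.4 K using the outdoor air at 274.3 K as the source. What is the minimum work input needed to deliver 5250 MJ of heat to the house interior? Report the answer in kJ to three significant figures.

The reservoir spacing is ΔT = 295.4 − 274.3 = 21.10 K.
The reversible limit is COP_HP = T_H/ΔT = 14.00, so W_min = Q_H/COP = Q_H·ΔT/T_H.
W_min = 5250 × 21.10/295.40 = 375.0 MJ = 375000 kJ.

375000 kJ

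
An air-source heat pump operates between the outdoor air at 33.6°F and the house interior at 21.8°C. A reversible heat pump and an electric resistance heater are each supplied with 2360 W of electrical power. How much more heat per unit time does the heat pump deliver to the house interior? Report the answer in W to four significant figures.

In absolute terms T_C = 274.04 K and T_H = 294.95 K, so ΔT = 20.91 K.
COP_Carnot = T_H/ΔT = 294.95/20.91 = 14.10.
The heat pump delivers Q̇_H = COP × Ẇ = 33290 W; the resistance heater delivers Ẇ = 2360 W.
Extra = (COP − 1)·Ẇ = 30930 W.

30930 W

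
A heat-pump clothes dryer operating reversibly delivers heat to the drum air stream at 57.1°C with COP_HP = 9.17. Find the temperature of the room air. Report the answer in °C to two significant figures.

COP_HP = T_H/(T_H − T_C) gives T_H − T_C = T_H/COP.
With T_H = 330.25 K, T_C = 330.25 × (1 − 1/9.17) = 294.24 K.
Converting, 294.24 K = 21.09°C.

21 °C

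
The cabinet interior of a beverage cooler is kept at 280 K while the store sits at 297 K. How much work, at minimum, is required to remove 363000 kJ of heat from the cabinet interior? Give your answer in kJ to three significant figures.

22000 kJ

The reservoir spacing is ΔT = 297 − 280 = 17.00 K.
The reversible limit is COP_R = T_C/ΔT = 16.47, so W_min = Q_C/COP = Q_C·ΔT/T_C.
W_min = 363000 × 17.00/280.00 = 22040 kJ.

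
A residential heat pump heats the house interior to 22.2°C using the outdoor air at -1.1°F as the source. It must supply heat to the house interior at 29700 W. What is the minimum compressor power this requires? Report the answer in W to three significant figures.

In absolute terms T_C = 254.76 K and T_H = 295.35 K, so ΔT = 40.59 K.
COP_Carnot = T_H/ΔT = 295.35/40.59 = 7.277.
Ẇ_min = Q̇/COP_Carnot = 29700/7.277 = 4082 W.

4080 W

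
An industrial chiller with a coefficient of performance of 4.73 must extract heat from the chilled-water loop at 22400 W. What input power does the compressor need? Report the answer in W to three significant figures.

4740 W

Ẇ = Q̇_C/COP = 22400/4.73 = 4736 W.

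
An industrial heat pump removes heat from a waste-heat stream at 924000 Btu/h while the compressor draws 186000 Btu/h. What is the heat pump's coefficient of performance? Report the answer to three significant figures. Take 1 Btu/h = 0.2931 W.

The first law gives Q̇_H = Q̇_C + Ẇ, so the three rates are Q̇_C = 924000, Q̇_H = 1110000, Ẇ = 186000 Btu/h.
COP_HP = Q̇_H/Ẇ = 1110000/186000 = 5.968.

5.97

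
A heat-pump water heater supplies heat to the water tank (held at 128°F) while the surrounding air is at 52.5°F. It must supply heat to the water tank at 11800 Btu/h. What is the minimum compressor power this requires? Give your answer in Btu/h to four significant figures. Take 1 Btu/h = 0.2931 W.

In absolute terms T_C = 284.54 K and T_H = 326.48 K, so ΔT = 41.94 K.
COP_Carnot = T_H/ΔT = 326.48/41.94 = 7.784.
Ẇ_min = Q̇/COP_Carnot = 11800/7.784 = 1516 Btu/h.

1516 Btu/h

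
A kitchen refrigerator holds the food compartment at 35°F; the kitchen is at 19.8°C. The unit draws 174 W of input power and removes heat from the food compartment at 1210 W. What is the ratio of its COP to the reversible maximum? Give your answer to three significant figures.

0.459

COP_actual = Q̇_C/Ẇ = 1210/174.0 = 6.954.
In absolute terms T_C = 274.82 K and T_H = 292.95 K, so ΔT = 18.13 K.
COP_Carnot = T_C/ΔT = 274.82/18.13 = 15.16.
η_II = COP_actual/COP_Carnot = 6.954/15.16 = 0.4588.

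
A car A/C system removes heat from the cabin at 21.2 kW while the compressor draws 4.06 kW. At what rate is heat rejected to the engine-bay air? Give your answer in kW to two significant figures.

25 kW

For a cyclic device the first law requires Q̇_H = Q̇_C + Ẇ.
Q̇_H = Q̇_C + Ẇ = 25.26 kW.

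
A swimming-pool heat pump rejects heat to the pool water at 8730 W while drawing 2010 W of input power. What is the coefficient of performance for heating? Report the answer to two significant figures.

4.3

The first law gives Q̇_H = Q̇_C + Ẇ, so the three rates are Q̇_C = 6720, Q̇_H = 8730, Ẇ = 2010 W.
COP_HP = Q̇_H/Ẇ = 8730/2010 = 4.343.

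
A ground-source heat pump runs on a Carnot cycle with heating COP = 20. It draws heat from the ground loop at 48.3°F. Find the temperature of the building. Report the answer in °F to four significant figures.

75.04 °F

COP_HP = T_H/(T_H − T_C) rearranges to T_H = COP·T_C/(COP − 1).
With T_C = 282.21 K, T_H = 20 × 282.21/19.00 = 297.06 K.
Converting, 297.06 K = 75.04°F.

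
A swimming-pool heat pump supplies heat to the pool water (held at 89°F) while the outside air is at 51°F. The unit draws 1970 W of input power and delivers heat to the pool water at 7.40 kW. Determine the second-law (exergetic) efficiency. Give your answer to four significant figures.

0.2602

Converting, Q̇_H = 7.400 kW = 7400 W, so COP_actual = Q̇_H/Ẇ = 7400/1970 = 3.756.
In absolute terms T_C = 283.71 K and T_H = 304.82 K, so ΔT = 21.11 K.
COP_Carnot = T_H/ΔT = 304.82/21.11 = 14.44.
η_II = COP_actual/COP_Carnot = 3.756/14.44 = 0.2602.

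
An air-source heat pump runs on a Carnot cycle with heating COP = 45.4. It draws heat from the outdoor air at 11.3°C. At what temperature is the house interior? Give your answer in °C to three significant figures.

COP_HP = T_H/(T_H − T_C) rearranges to T_H = COP·T_C/(COP − 1).
With T_C = 284.45 K, T_H = 45.4 × 284.45/44.40 = 290.86 K.
Converting, 290.86 K = 17.71°C.

17.7 °C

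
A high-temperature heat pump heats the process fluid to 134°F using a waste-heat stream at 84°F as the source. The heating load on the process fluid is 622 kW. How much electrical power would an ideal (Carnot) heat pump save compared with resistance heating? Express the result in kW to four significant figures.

In absolute terms T_C = 302.04 K and T_H = 329.82 K, so ΔT = 27.78 K.
COP_Carnot = T_H/ΔT = 329.82/27.78 = 11.87.
Resistance heating needs Ẇ_res = Q̇_H = 622.0 kW; the reversible heat pump needs only Ẇ_hp = Q̇_H/COP = 52.39 kW.
Saving = 622.0 − 52.39 = 569.6 kW.

569.6 kW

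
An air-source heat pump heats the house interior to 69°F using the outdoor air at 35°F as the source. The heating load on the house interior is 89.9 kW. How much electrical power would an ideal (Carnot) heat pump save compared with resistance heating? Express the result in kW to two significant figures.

84 kW

In absolute terms T_C = 274.82 K and T_H = 293.71 K, so ΔT = 18.89 K.
COP_Carnot = T_H/ΔT = 293.71/18.89 = 15.55.
Resistance heating needs Ẇ_res = Q̇_H = 89.90 kW; the reversible heat pump needs only Ẇ_hp = Q̇_H/COP = 5.782 kW.
Saving = 89.90 − 5.782 = 84.12 kW.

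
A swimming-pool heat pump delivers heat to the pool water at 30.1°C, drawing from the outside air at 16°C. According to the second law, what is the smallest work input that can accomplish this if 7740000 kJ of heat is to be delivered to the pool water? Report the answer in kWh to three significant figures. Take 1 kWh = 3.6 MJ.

In absolute terms T_C = 289.15 K and T_H = 303.25 K, so ΔT = 14.10 K.
The reversible limit is COP_HP = T_H/ΔT = 21.51, so W_min = Q_H/COP = Q_H·ΔT/T_H.
W_min = 7740000 × 14.10/303.25 = 359900 kJ = 99.97 kWh.

100 kWh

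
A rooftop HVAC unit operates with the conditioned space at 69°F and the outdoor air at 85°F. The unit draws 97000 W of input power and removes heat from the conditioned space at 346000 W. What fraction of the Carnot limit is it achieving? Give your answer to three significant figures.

0.108

COP_actual = Q̇_C/Ẇ = 346000/97000 = 3.567.
In absolute terms T_C = 293.71 K and T_H = 302.59 K, so ΔT = 8.889 K.
COP_Carnot = T_C/ΔT = 293.71/8.889 = 33.04.
η_II = COP_actual/COP_Carnot = 3.567/33.04 = 0.1080.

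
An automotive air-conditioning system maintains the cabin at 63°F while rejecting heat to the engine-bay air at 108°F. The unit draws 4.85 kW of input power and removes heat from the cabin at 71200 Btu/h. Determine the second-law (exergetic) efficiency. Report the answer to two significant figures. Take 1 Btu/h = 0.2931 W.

Converting, Q̇_C = 71200 Btu/h = 20.87 kW, so COP_actual = Q̇_C/Ẇ = 20.87/4.850 = 4.303.
In absolute terms T_C = 290.37 K and T_H = 315.37 K, so ΔT = 25.00 K.
COP_Carnot = T_C/ΔT = 290.37/25.00 = 11.61.
η_II = COP_actual/COP_Carnot = 4.303/11.61 = 0.3705.

0.37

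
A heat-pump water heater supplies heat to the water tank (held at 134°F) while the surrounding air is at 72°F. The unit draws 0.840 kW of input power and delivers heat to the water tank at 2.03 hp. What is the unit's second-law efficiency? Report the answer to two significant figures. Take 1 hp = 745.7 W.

0.19

Converting, Q̇_H = 2.030 hp = 1.514 kW, so COP_actual = Q̇_H/Ẇ = 1.514/0.8400 = 1.802.
In absolute terms T_C = 295.37 K and T_H = 329.82 K, so ΔT = 34.44 K.
COP_Carnot = T_H/ΔT = 329.82/34.44 = 9.575.
η_II = COP_actual/COP_Carnot = 1.802/9.575 = 0.1882.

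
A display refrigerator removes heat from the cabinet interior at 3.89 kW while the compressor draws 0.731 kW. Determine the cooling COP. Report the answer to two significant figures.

The first law gives Q̇_H = Q̇_C + Ẇ, so the three rates are Q̇_C = 3.890, Q̇_H = 4.621, Ẇ = 0.7310 kW.
COP_R = Q̇_C/Ẇ = 3.890/0.7310 = 5.321.

5.3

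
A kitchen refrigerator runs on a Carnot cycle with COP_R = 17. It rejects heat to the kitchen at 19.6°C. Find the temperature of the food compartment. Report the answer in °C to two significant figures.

For a Carnot refrigerator COP_R = T_C/(T_H − T_C), so T_C = COP·T_H/(1 + COP).
With T_H = 292.75 K, T_C = 17 × 292.75/18.00 = 276.49 K.
Converting, 276.49 K = 3.34°C.

3.3 °C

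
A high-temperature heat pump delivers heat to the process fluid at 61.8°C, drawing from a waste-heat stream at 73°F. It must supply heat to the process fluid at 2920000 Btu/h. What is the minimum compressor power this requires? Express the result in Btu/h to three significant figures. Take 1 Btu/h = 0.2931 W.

In absolute terms T_C = 295.93 K and T_H = 334.95 K, so ΔT = 39.02 K.
COP_Carnot = T_H/ΔT = 334.95/39.02 = 8.584.
Ẇ_min = Q̇/COP_Carnot = 2920000/8.584 = 340200 Btu/h.

340000 Btu/h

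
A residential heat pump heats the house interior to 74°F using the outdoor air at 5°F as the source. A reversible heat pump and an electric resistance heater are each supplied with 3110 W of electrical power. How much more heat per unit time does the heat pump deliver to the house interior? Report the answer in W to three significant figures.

20900 W

In absolute terms T_C = 258.15 K and T_H = 296.48 K, so ΔT = 38.33 K.
COP_Carnot = T_H/ΔT = 296.48/38.33 = 7.734.
The heat pump delivers Q̇_H = COP × Ẇ = 24050 W; the resistance heater delivers Ẇ = 3110 W.
Extra = (COP − 1)·Ẇ = 20940 W.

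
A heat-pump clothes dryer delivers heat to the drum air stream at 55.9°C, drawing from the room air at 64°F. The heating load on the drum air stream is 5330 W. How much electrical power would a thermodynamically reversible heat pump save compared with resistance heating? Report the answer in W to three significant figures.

4710 W

In absolute terms T_C = 290.93 K and T_H = 329.05 K, so ΔT = 38.12 K.
COP_Carnot = T_H/ΔT = 329.05/38.12 = 8.631.
Resistance heating needs Ẇ_res = Q̇_H = 5330 W; the reversible heat pump needs only Ẇ_hp = Q̇_H/COP = 617.5 W.
Saving = 5330 − 617.5 = 4712 W.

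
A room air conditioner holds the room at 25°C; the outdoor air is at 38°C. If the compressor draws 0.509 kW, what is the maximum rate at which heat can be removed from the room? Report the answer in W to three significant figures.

11700 W

In absolute terms T_C = 298.15 K and T_H = 311.15 K, so ΔT = 13.00 K.
COP_Carnot = T_C/ΔT = 298.15/13.00 = 22.93.
Q̇_max = COP_Carnot × Ẇ = 22.93 × 0.5090 kW = 11.67 kW = 11670 W.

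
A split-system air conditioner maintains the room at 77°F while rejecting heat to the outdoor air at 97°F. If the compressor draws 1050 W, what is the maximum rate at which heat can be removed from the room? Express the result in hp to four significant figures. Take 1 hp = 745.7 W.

37.78 hp

In absolute terms T_C = 298.15 K and T_H = 309.26 K, so ΔT = 11.11 K.
COP_Carnot = T_C/ΔT = 298.15/11.11 = 26.83.
Q̇_max = COP_Carnot × Ẇ = 26.83 × 1050 W = 28180 W = 37.78 hp.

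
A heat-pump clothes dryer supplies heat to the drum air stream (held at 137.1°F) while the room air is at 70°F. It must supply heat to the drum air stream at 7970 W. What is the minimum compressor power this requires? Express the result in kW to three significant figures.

0.896 kW

In absolute terms T_C = 294.26 K and T_H = 331.54 K, so ΔT = 37.28 K.
COP_Carnot = T_H/ΔT = 331.54/37.28 = 8.894.
Ẇ_min = Q̇/COP_Carnot = 7970/8.894 = 896.1 W = 0.8961 kW.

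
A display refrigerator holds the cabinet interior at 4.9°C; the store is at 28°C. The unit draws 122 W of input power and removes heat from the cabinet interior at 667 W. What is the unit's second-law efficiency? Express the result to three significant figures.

0.454

COP_actual = Q̇_C/Ẇ = 667.0/122.0 = 5.467.
In absolute terms T_C = 278.05 K and T_H = 301.15 K, so ΔT = 23.10 K.
COP_Carnot = T_C/ΔT = 278.05/23.10 = 12.04.
η_II = COP_actual/COP_Carnot = 5.467/12.04 = 0.4542.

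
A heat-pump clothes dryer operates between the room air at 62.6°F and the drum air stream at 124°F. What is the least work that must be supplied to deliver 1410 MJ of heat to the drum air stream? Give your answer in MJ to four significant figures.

In absolute terms T_C = 290.15 K and T_H = 324.26 K, so ΔT = 34.11 K.
The reversible limit is COP_HP = T_H/ΔT = 9.506, so W_min = Q_H/COP = Q_H·ΔT/T_H.
W_min = 1410 × 34.11/324.26 = 148.3 MJ.

148.3 MJ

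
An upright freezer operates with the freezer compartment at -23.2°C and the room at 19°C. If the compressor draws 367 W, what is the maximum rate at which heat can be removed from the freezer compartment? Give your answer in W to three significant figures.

2170 W

In absolute terms T_C = 249.95 K and T_H = 292.15 K, so ΔT = 42.20 K.
COP_Carnot = T_C/ΔT = 249.95/42.20 = 5.923.
Q̇_max = COP_Carnot × Ẇ = 5.923 × 367.0 W = 2174 W.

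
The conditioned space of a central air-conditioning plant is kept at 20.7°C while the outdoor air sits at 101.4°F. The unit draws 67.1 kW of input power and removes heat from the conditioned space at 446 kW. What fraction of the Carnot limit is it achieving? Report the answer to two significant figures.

0.40

COP_actual = Q̇_C/Ẇ = 446.0/67.10 = 6.647.
In absolute terms T_C = 293.85 K and T_H = 311.71 K, so ΔT = 17.86 K.
COP_Carnot = T_C/ΔT = 293.85/17.86 = 16.46.
η_II = COP_actual/COP_Carnot = 6.647/16.46 = 0.4039.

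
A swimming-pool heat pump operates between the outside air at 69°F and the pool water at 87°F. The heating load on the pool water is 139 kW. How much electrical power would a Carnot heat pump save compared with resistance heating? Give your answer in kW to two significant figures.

In absolute terms T_C = 293.71 K and T_H = 303.71 K, so ΔT = 10.00 K.
COP_Carnot = T_H/ΔT = 303.71/10.00 = 30.37.
Resistance heating needs Ẇ_res = Q̇_H = 139.0 kW; the reversible heat pump needs only Ẇ_hp = Q̇_H/COP = 4.577 kW.
Saving = 139.0 − 4.577 = 134.4 kW.

130 kW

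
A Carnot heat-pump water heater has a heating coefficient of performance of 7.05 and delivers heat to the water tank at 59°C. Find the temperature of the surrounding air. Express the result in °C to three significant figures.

11.9 °C

COP_HP = T_H/(T_H − T_C) gives T_H − T_C = T_H/COP.
With T_H = 332.15 K, T_C = 332.15 × (1 − 1/7.05) = 285.04 K.
Converting, 285.04 K = 11.89°C.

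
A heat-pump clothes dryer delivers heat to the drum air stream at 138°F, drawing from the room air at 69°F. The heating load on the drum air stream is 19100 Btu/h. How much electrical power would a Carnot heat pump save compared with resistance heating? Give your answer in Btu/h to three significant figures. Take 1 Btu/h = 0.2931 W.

In absolute terms T_C = 293.71 K and T_H = 332.04 K, so ΔT = 38.33 K.
COP_Carnot = T_H/ΔT = 332.04/38.33 = 8.662.
Resistance heating needs Ẇ_res = Q̇_H = 19100 Btu/h; the reversible heat pump needs only Ẇ_hp = Q̇_H/COP = 2205 Btu/h.
Saving = 19100 − 2205 = 16890 Btu/h.

16900 Btu/h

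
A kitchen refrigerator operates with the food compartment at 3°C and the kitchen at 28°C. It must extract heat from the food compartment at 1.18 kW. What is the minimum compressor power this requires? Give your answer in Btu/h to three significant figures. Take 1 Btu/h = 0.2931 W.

In absolute terms T_C = 276.15 K and T_H = 301.15 K, so ΔT = 25.00 K.
COP_Carnot = T_C/ΔT = 276.15/25.00 = 11.05.
Ẇ_min = Q̇/COP_Carnot = 1.180/11.05 = 0.1068 kW = 364.5 Btu/h.

364 Btu/h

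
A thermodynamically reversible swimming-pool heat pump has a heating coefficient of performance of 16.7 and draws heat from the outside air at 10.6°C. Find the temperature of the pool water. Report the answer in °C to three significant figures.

28.7 °C

COP_HP = T_H/(T_H − T_C) rearranges to T_H = COP·T_C/(COP − 1).
With T_C = 283.75 K, T_H = 16.7 × 283.75/15.70 = 301.82 K.
Converting, 301.82 K = 28.67°C.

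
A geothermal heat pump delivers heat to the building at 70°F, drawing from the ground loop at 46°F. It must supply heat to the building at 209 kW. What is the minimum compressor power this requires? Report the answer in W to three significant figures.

In absolute terms T_C = 280.93 K and T_H = 294.26 K, so ΔT = 13.33 K.
COP_Carnot = T_H/ΔT = 294.26/13.33 = 22.07.
Ẇ_min = Q̇/COP_Carnot = 209.0/22.07 = 9.470 kW = 9470 W.

9470 W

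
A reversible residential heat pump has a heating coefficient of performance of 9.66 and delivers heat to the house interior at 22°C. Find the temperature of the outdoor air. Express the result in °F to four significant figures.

COP_HP = T_H/(T_H − T_C) gives T_H − T_C = T_H/COP.
With T_H = 295.15 K, T_C = 295.15 × (1 − 1/9.66) = 264.60 K.
Converting, 264.60 K = 16.60°F.

16.60 °F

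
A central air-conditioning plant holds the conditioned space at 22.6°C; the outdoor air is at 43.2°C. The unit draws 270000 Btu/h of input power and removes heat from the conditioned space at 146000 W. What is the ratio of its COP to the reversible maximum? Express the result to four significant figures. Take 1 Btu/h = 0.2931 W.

0.1285

Converting, Q̇_C = 146000 W = 498100 Btu/h, so COP_actual = Q̇_C/Ẇ = 498100/270000 = 1.845.
In absolute terms T_C = 295.75 K and T_H = 316.35 K, so ΔT = 20.60 K.
COP_Carnot = T_C/ΔT = 295.75/20.60 = 14.36.
η_II = COP_actual/COP_Carnot = 1.845/14.36 = 0.1285.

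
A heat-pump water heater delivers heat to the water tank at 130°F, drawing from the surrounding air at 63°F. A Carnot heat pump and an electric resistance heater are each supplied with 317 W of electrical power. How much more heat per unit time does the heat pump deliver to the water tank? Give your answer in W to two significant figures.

2500 W

In absolute terms T_C = 290.37 K and T_H = 327.59 K, so ΔT = 37.22 K.
COP_Carnot = T_H/ΔT = 327.59/37.22 = 8.801.
The heat pump delivers Q̇_H = COP × Ẇ = 2790 W; the resistance heater delivers Ẇ = 317.0 W.
Extra = (COP − 1)·Ẇ = 2473 W.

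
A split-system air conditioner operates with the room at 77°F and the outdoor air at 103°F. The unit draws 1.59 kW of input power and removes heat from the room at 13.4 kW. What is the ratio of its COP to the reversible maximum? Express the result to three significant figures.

0.408

COP_actual = Q̇_C/Ẇ = 13.40/1.590 = 8.428.
In absolute terms T_C = 298.15 K and T_H = 312.59 K, so ΔT = 14.44 K.
COP_Carnot = T_C/ΔT = 298.15/14.44 = 20.64.
η_II = COP_actual/COP_Carnot = 8.428/20.64 = 0.4083.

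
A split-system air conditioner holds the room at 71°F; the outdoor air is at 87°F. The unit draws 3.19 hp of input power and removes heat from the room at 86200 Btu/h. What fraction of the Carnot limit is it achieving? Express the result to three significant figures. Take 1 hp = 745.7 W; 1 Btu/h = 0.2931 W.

Converting, Q̇_C = 86200 Btu/h = 33.88 hp, so COP_actual = Q̇_C/Ẇ = 33.88/3.190 = 10.62.
In absolute terms T_C = 294.82 K and T_H = 303.71 K, so ΔT = 8.889 K.
COP_Carnot = T_C/ΔT = 294.82/8.889 = 33.17.
η_II = COP_actual/COP_Carnot = 10.62/33.17 = 0.3202.

0.320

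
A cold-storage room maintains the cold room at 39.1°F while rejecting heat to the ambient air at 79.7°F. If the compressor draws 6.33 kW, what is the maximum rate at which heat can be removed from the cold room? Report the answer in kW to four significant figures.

In absolute terms T_C = 277.09 K and T_H = 299.65 K, so ΔT = 22.56 K.
COP_Carnot = T_C/ΔT = 277.09/22.56 = 12.28.
Q̇_max = COP_Carnot × Ẇ = 12.28 × 6.330 kW = 77.76 kW.

77.76 kW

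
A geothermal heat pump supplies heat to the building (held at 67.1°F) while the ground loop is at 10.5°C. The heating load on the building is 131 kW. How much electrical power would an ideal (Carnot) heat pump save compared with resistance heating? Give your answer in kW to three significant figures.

In absolute terms T_C = 283.65 K and T_H = 292.65 K, so ΔT = 9.000 K.
COP_Carnot = T_H/ΔT = 292.65/9.000 = 32.52.
Resistance heating needs Ẇ_res = Q̇_H = 131.0 kW; the reversible heat pump needs only Ẇ_hp = Q̇_H/COP = 4.029 kW.
Saving = 131.0 − 4.029 = 127.0 kW.

127 kW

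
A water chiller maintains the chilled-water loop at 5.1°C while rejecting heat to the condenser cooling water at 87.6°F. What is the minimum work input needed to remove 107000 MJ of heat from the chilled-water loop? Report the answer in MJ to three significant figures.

In absolute terms T_C = 278.25 K and T_H = 304.04 K, so ΔT = 25.79 K.
The reversible limit is COP_R = T_C/ΔT = 10.79, so W_min = Q_C/COP = Q_C·ΔT/T_C.
W_min = 107000 × 25.79/278.25 = 9917 MJ.

9920 MJ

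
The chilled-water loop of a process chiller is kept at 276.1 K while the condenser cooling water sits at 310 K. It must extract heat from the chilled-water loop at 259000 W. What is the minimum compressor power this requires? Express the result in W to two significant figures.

The reservoir spacing is ΔT = 310 − 276.1 = 33.90 K.
COP_Carnot = T_C/ΔT = 276.10/33.90 = 8.145.
Ẇ_min = Q̇/COP_Carnot = 259000/8.145 = 31800 W.

32000 W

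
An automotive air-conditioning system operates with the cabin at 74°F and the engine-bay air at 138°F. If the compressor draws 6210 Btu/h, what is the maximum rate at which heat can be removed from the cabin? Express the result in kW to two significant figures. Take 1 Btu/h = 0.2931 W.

In absolute terms T_C = 296.48 K and T_H = 332.04 K, so ΔT = 35.56 K.
COP_Carnot = T_C/ΔT = 296.48/35.56 = 8.339.
Q̇_max = COP_Carnot × Ẇ = 8.339 × 6210 Btu/h = 51780 Btu/h = 15.18 kW.

15 kW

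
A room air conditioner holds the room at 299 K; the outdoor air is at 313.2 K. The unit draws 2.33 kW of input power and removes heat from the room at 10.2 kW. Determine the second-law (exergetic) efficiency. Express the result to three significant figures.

0.208

COP_actual = Q̇_C/Ẇ = 10.20/2.330 = 4.378.
The reservoir spacing is ΔT = 313.2 − 299 = 14.20 K.
COP_Carnot = T_C/ΔT = 299.00/14.20 = 21.06.
η_II = COP_actual/COP_Carnot = 4.378/21.06 = 0.2079.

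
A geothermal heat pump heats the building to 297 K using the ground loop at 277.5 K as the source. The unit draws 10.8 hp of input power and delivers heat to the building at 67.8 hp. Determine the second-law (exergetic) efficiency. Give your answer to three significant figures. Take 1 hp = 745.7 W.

COP_actual = Q̇_H/Ẇ = 67.80/10.80 = 6.278.
The reservoir spacing is ΔT = 297 − 277.5 = 19.50 K.
COP_Carnot = T_H/ΔT = 297.00/19.50 = 15.23.
η_II = COP_actual/COP_Carnot = 6.278/15.23 = 0.4122.

0.412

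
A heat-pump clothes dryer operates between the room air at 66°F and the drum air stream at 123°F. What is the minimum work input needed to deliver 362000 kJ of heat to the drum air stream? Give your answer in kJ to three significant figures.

35400 kJ

In absolute terms T_C = 292.04 K and T_H = 323.71 K, so ΔT = 31.67 K.
The reversible limit is COP_HP = T_H/ΔT = 10.22, so W_min = Q_H/COP = Q_H·ΔT/T_H.
W_min = 362000 × 31.67/323.71 = 35410 kJ.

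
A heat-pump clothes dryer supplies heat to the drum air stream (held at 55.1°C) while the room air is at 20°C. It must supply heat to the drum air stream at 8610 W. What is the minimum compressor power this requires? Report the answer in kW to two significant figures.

0.92 kW

In absolute terms T_C = 293.15 K and T_H = 328.25 K, so ΔT = 35.10 K.
COP_Carnot = T_H/ΔT = 328.25/35.10 = 9.352.
Ẇ_min = Q̇/COP_Carnot = 8610/9.352 = 920.7 W = 0.9207 kW.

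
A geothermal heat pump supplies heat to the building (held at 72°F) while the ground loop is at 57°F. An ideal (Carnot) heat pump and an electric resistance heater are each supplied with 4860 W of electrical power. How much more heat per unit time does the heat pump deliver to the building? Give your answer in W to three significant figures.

167000 W

In absolute terms T_C = 287.04 K and T_H = 295.37 K, so ΔT = 8.333 K.
COP_Carnot = T_H/ΔT = 295.37/8.333 = 35.44.
The heat pump delivers Q̇_H = COP × Ẇ = 172300 W; the resistance heater delivers Ẇ = 4860 W.
Extra = (COP − 1)·Ẇ = 167400 W.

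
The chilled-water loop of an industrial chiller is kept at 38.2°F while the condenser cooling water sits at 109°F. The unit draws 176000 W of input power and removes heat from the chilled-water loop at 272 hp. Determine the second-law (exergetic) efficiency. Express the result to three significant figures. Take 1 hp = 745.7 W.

0.164

Converting, Q̇_C = 272.0 hp = 202800 W, so COP_actual = Q̇_C/Ẇ = 202800/176000 = 1.152.
In absolute terms T_C = 276.59 K and T_H = 315.93 K, so ΔT = 39.33 K.
COP_Carnot = T_C/ΔT = 276.59/39.33 = 7.032.
η_II = COP_actual/COP_Carnot = 1.152/7.032 = 0.1639.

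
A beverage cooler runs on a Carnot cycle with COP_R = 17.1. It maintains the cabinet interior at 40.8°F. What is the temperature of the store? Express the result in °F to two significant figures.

70 °F

COP_R = T_C/(T_H − T_C) gives T_H − T_C = T_C/COP.
With T_C = 278.04 K, T_H = 278.04 × (1 + 1/17.1) = 294.30 K.
Converting, 294.30 K = 70.07°F.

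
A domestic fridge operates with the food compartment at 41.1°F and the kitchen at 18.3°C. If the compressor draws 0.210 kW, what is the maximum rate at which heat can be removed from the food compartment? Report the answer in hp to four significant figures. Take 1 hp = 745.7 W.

5.915 hp

In absolute terms T_C = 278.21 K and T_H = 291.45 K, so ΔT = 13.24 K.
COP_Carnot = T_C/ΔT = 278.21/13.24 = 21.01.
Q̇_max = COP_Carnot × Ẇ = 21.01 × 0.2100 kW = 4.411 kW = 5.915 hp.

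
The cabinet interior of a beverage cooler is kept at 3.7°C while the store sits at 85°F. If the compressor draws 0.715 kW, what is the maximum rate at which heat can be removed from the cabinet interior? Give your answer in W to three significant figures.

7690 W

In absolute terms T_C = 276.85 K and T_H = 302.59 K, so ΔT = 25.74 K.
COP_Carnot = T_C/ΔT = 276.85/25.74 = 10.75.
Q̇_max = COP_Carnot × Ẇ = 10.75 × 0.7150 kW = 7.689 kW = 7689 W.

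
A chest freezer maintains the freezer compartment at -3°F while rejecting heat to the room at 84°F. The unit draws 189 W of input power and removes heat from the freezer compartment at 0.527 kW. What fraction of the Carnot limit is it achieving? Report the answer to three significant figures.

Converting, Q̇_C = 0.5270 kW = 527.0 W, so COP_actual = Q̇_C/Ẇ = 527.0/189.0 = 2.788.
In absolute terms T_C = 253.71 K and T_H = 302.04 K, so ΔT = 48.33 K.
COP_Carnot = T_C/ΔT = 253.71/48.33 = 5.249.
η_II = COP_actual/COP_Carnot = 2.788/5.249 = 0.5312.

0.531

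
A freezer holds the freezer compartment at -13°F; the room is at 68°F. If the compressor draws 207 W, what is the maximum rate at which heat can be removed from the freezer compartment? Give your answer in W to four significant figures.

In absolute terms T_C = 248.15 K and T_H = 293.15 K, so ΔT = 45.00 K.
COP_Carnot = T_C/ΔT = 248.15/45.00 = 5.514.
Q̇_max = COP_Carnot × Ẇ = 5.514 × 207.0 W = 1141 W.

1141 W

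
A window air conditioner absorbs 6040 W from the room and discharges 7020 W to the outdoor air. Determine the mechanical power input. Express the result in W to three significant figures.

For a cyclic device the first law requires Q̇_H = Q̇_C + Ẇ.
Ẇ = Q̇_H − Q̇_C = 980.0 W.

980 W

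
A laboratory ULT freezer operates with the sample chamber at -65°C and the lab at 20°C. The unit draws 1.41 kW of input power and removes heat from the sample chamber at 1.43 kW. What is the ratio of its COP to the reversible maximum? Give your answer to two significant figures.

COP_actual = Q̇_C/Ẇ = 1.430/1.410 = 1.014.
In absolute terms T_C = 208.15 K and T_H = 293.15 K, so ΔT = 85.00 K.
COP_Carnot = T_C/ΔT = 208.15/85.00 = 2.449.
η_II = COP_actual/COP_Carnot = 1.014/2.449 = 0.4142.

0.41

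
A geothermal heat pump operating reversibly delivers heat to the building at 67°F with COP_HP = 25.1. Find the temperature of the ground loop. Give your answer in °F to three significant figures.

46.0 °F

COP_HP = T_H/(T_H − T_C) gives T_H − T_C = T_H/COP.
With T_H = 292.59 K, T_C = 292.59 × (1 − 1/25.1) = 280.94 K.
Converting, 280.94 K = 46.02°F.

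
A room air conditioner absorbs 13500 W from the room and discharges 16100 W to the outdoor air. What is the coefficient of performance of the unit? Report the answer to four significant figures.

The first law gives Q̇_H = Q̇_C + Ẇ, so the three rates are Q̇_C = 13500, Q̇_H = 16100, Ẇ = 2600 W.
COP_R = Q̇_C/Ẇ = 13500/2600 = 5.192.

5.192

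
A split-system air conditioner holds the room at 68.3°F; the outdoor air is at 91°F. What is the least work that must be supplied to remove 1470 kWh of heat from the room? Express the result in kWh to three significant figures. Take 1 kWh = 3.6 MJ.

63.2 kWh

In absolute terms T_C = 293.32 K and T_H = 305.93 K, so ΔT = 12.61 K.
The reversible limit is COP_R = T_C/ΔT = 23.26, so W_min = Q_C/COP = Q_C·ΔT/T_C.
W_min = 1470 × 12.61/293.32 = 63.20 kWh.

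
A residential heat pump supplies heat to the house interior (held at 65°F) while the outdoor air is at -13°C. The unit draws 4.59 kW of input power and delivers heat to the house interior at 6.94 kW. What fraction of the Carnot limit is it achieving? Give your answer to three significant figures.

COP_actual = Q̇_H/Ẇ = 6.940/4.590 = 1.512.
In absolute terms T_C = 260.15 K and T_H = 291.48 K, so ΔT = 31.33 K.
COP_Carnot = T_H/ΔT = 291.48/31.33 = 9.303.
η_II = COP_actual/COP_Carnot = 1.512/9.303 = 0.1625.

0.163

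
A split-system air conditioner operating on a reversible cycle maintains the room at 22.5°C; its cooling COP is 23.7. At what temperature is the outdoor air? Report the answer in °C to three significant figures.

COP_R = T_C/(T_H − T_C) gives T_H − T_C = T_C/COP.
With T_C = 295.65 K, T_H = 295.65 × (1 + 1/23.7) = 308.12 K.
Converting, 308.12 K = 34.97°C.

35.0 °C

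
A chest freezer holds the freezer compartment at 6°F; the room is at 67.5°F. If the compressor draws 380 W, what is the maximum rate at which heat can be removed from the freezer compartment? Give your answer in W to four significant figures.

In absolute terms T_C = 258.71 K and T_H = 292.87 K, so ΔT = 34.17 K.
COP_Carnot = T_C/ΔT = 258.71/34.17 = 7.572.
Q̇_max = COP_Carnot × Ẇ = 7.572 × 380.0 W = 2877 W.

2877 W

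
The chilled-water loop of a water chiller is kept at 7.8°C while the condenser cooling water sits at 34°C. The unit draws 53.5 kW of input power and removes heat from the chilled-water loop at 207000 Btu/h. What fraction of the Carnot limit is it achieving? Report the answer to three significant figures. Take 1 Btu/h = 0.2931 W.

Converting, Q̇_C = 207000 Btu/h = 60.67 kW, so COP_actual = Q̇_C/Ẇ = 60.67/53.50 = 1.134.
In absolute terms T_C = 280.95 K and T_H = 307.15 K, so ΔT = 26.20 K.
COP_Carnot = T_C/ΔT = 280.95/26.20 = 10.72.
η_II = COP_actual/COP_Carnot = 1.134/10.72 = 0.1058.

0.106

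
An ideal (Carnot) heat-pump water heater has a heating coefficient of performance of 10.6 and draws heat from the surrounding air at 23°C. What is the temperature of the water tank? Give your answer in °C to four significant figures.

COP_HP = T_H/(T_H − T_C) rearranges to T_H = COP·T_C/(COP − 1).
With T_C = 296.15 K, T_H = 10.6 × 296.15/9.600 = 327.00 K.
Converting, 327.00 K = 53.85°C.

53.85 °C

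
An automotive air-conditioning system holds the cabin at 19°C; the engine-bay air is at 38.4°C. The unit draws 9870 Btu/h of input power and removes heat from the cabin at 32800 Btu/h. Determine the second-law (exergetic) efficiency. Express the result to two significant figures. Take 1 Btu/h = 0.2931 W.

0.22

COP_actual = Q̇_C/Ẇ = 32800/9870 = 3.323.
In absolute terms T_C = 292.15 K and T_H = 311.55 K, so ΔT = 19.40 K.
COP_Carnot = T_C/ΔT = 292.15/19.40 = 15.06.
η_II = COP_actual/COP_Carnot = 3.323/15.06 = 0.2207.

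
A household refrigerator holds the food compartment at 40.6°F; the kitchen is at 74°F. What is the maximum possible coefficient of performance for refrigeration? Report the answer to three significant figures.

In absolute terms T_C = 277.93 K and T_H = 296.48 K, so ΔT = 18.56 K.
For a reversible cycle, COP_Carnot = T_C/ΔT = 277.93/18.56 = 14.98.

15.0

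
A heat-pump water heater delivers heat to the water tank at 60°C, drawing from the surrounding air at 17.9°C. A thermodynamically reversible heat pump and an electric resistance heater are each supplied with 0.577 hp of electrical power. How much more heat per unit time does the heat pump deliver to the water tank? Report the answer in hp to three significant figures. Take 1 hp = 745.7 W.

3.99 hp

In absolute terms T_C = 291.05 K and T_H = 333.15 K, so ΔT = 42.10 K.
COP_Carnot = T_H/ΔT = 333.15/42.10 = 7.913.
The heat pump delivers Q̇_H = COP × Ẇ = 4.566 hp; the resistance heater delivers Ẇ = 0.5770 hp.
Extra = (COP − 1)·Ẇ = 3.989 hp.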